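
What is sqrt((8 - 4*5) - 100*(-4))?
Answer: 2*sqrt(97) ≈ 19.698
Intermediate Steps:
sqrt((8 - 4*5) - 100*(-4)) = sqrt((8 - 20) + 400) = sqrt(-12 + 400) = sqrt(388) = 2*sqrt(97)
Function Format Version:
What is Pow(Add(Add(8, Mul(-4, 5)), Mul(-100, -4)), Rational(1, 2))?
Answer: Mul(2, Pow(97, Rational(1, 2))) ≈ 19.698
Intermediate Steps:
Pow(Add(Add(8, Mul(-4, 5)), Mul(-100, -4)), Rational(1, 2)) = Pow(Add(Add(8, -20), 400), Rational(1, 2)) = Pow(Add(-12, 400), Rational(1, 2)) = Pow(388, Rational(1, 2)) = Mul(2, Pow(97, Rational(1, 2)))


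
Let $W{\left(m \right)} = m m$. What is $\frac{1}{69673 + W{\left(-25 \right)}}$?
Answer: $\frac{1}{70298} \approx 1.4225 \cdot 10^{-5}$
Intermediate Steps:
$W{\left(m \right)} = m^{2}$
$\frac{1}{69673 + W{\left(-25 \right)}} = \frac{1}{69673 + \left(-25\right)^{2}} = \frac{1}{69673 + 625} = \frac{1}{70298}$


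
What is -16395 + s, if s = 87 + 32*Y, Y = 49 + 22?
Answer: -14036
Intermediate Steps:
Y = 71
s = 2359 (s = 87 + 32*71 = 87 + 2272 = 2359)
-16395 + s = -16395 + 2359 = -14036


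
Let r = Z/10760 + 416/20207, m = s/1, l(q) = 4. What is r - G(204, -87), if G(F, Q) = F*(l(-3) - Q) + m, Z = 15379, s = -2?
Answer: -4035570674227/217427320 ≈ -18561.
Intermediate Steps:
m = -2 (m = -2/1 = -2*1 = -2)
r = 315239613/217427320 (r = 15379/10760 + 416/20207 = 315239613/217427320 ≈ 1.4499)
G(F, Q) = -2 + F*(4 - Q) (G(F, Q) = F*(4 - Q) - 2 = -2 + F*(4 - Q))
r - G(204, -87) = 315239613/217427320 - (-2 + 4*204 - 1*204*(-87)) = 315239613/217427320 - (-2 + 816 + 17748) = 315239613/217427320 - 1*18562 = 315239613/217427320 - 18562 = -4035570674227/217427320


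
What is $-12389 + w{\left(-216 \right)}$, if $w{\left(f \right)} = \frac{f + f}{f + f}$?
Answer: $-12388$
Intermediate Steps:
$w{\left(f \right)} = 1$ ($w{\left(f \right)} = \frac{2 f}{2 f} = 2 f \frac{1}{2 f} = 1$)
$-12389 + w{\left(-216 \right)} = -12389 + 1 = -12388$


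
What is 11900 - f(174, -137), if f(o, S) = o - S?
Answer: 11589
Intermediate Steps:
11900 - f(174, -137) = 11900 - (174 - 1*(-137)) = 11900 - (174 + 137) = 11900 - 1*311 = 11900 - 311 = 11589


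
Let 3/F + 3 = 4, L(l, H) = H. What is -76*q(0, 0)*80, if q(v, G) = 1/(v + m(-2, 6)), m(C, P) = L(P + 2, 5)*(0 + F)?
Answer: -1216/3 ≈ -405.33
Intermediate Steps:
F = 3 (F = 3/(-3 + 4) = 3/1 = 3*1 = 3)
m(C, P) = 15 (m(C, P) = 5*(0 + 3) = 5*3 = 15)
q(v, G) = 1/(15 + v) (q(v, G) = 1/(v + 15) = 1/(15 + v))
-76*q(0, 0)*80 = -76/(15 + 0)*80 = -76/15*80 = -1216/3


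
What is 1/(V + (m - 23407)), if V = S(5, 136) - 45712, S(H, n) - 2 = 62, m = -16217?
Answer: -1/85272 ≈ -1.1727e-5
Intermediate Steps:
S(H, n) = 64 (S(H, n) = 2 + 62 = 64)
V = -45648 (V = 64 - 45712 = -45648)
1/(V + (m - 23407)) = 1/(-45648 + (-16217 - 23407)) = 1/(-45648 - 39624) = 1/(-85272) = -1/85272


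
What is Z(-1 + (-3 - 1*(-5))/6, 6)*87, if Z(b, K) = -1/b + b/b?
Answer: 435/2 ≈ 217.50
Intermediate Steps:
Z(b, K) = 1 - 1/b (Z(b, K) = -1/b + 1 = 1 - 1/b)
Z(-1 + (-3 - 1*(-5))/6, 6)*87 = ((-1 + (-1 + (-3 - 1*(-5))/6))/(-1 + (-3 - 1*(-5))/6))*87 = ((-1 + (-1 + (-3 + 5)*(⅙)))/(-1 + (-3 + 5)*(⅙)))*87 = ((-1 + (-1 + 2*(⅙)))/(-1 + 2*(⅙)))*87 = ((-1 + (-1 + ⅓))/(-1 + ⅓))*87 = ((-1 - ⅔)/(-⅔))*87 = -3/2*(-5/3)*87 = (5/2)*87 = 435/2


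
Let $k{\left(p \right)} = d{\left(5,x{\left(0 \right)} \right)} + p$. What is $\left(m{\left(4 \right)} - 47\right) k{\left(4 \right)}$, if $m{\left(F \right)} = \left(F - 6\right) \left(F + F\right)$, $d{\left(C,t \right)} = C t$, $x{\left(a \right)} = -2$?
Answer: $378$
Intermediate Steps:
$m{\left(F \right)} = 2 F \left(-6 + F\right)$ ($m{\left(F \right)} = \left(-6 + F\right) 2 F = 2 F \left(-6 + F\right)$)
$k{\left(p \right)} = -10 + p$ ($k{\left(p \right)} = 5 \left(-2\right) + p = -10 + p$)
$\left(m{\left(4 \right)} - 47\right) k{\left(4 \right)} = \left(2 \cdot 4 \left(-6 + 4\right) - 47\right) \left(-10 + 4\right) = \left(2 \cdot 4 \left(-2\right) - 47\right) \left(-6\right) = \left(-16 - 47\right) \left(-6\right) = \left(-63\right) \left(-6\right) = 378$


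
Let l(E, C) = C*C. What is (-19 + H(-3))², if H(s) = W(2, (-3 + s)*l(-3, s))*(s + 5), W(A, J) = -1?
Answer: 441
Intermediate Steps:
l(E, C) = C²
H(s) = -5 - s (H(s) = -(s + 5) = -(5 + s) = -5 - s)
(-19 + H(-3))² = (-19 + (-5 - 1*(-3)))² = (-19 + (-5 + 3))² = (-19 - 2)² = (-21)² = 441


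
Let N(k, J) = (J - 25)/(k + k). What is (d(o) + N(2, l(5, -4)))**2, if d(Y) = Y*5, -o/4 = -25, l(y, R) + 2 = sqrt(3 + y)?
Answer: 3892737/16 + 1973*sqrt(2)/4 ≈ 2.4399e+5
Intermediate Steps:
l(y, R) = -2 + sqrt(3 + y)
o = 100 (o = -4*(-25) = 100)
N(k, J) = (-25 + J)/(2*k) (N(k, J) = (-25 + J)/((2*k)) = (-25 + J)*(1/(2*k)) = (-25 + J)/(2*k))
d(Y) = 5*Y
(d(o) + N(2, l(5, -4)))**2 = (5*100 + (1/2)*(-25 + (-2 + sqrt(3 + 5)))/2)**2 = (500 + (1/2)*(1/2)*(-25 + (-2 + sqrt(8))))**2 = (500 + (1/2)*(1/2)*(-25 + (-2 + 2*sqrt(2))))**2 = (500 + (1/2)*(1/2)*(-27 + 2*sqrt(2)))**2 = (500 + (-27/4 + sqrt(2)/2))**2 = (1973/4 + sqrt(2)/2)**2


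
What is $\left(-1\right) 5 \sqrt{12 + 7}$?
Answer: $- 5 \sqrt{19} \approx -21.794$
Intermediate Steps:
$\left(-1\right) 5 \sqrt{12 + 7} = - 5 \sqrt{19}$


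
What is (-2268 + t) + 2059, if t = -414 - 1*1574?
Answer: -2197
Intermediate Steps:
t = -1988 (t = -414 - 1574 = -1988)
(-2268 + t) + 2059 = (-2268 - 1988) + 2059 = -4256 + 2059 = -2197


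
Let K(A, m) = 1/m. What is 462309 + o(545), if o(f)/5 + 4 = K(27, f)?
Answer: 50389502/109 ≈ 4.6229e+5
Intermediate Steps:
o(f) = -20 + 5/f
462309 + o(545) = 462309 + (-20 + 5/545) = 462309 + (-20 + 5*(1/545)) = 462309 + (-20 + 1/109) = 462309 - 2179/109 = 50389502/109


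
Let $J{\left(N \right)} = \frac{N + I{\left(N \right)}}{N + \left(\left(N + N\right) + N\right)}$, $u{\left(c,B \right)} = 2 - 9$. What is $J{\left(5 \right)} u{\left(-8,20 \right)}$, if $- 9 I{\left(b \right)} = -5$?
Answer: $- \frac{35}{18} \approx -1.9444$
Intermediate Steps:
$u{\left(c,B \right)} = -7$
$I{\left(b \right)} = \frac{5}{9}$ ($I{\left(b \right)} = \left(- \frac{1}{9}\right) \left(-5\right) = \frac{5}{9}$)
$J{\left(N \right)} = \frac{\frac{5}{9} + N}{4 N}$ ($J{\left(N \right)} = \frac{N + \frac{5}{9}}{N + \left(\left(N + N\right) + N\right)} = \frac{\frac{5}{9} + N}{N + \left(2 N + N\right)} = \frac{\frac{5}{9} + N}{N + 3 N} = \frac{\frac{5}{9} + N}{4 N}$)
$J{\left(5 \right)} u{\left(-8,20 \right)} = \frac{5 + 9 \cdot 5}{36 \cdot 5} \left(-7\right) = \frac{1}{36} \cdot \frac{1}{5} \left(5 + 45\right) \left(-7\right) = \frac{1}{36} \cdot \frac{1}{5} \cdot 50 \left(-7\right) = \frac{5}{18} \left(-7\right) = - \frac{35}{18}$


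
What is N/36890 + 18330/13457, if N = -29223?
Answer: 16643517/29201690 ≈ 0.56995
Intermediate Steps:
N/36890 + 18330/13457 = -29223/36890 + 18330/13457 = -29223*1/36890 + 18330*(1/13457) = -1719/2170 + 18330/13457 = 16643517/29201690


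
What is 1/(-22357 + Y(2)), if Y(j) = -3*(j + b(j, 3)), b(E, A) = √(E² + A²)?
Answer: -22363/500103652 + 3*√13/500103652 ≈ -4.4695e-5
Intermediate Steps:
b(E, A) = √(A² + E²)
Y(j) = -3*j - 3*√(9 + j²) (Y(j) = -3*(j + √(3² + j²)) = -3*(j + √(9 + j²)) = -3*j - 3*√(9 + j²))
1/(-22357 + Y(2)) = 1/(-22357 + (-3*2 - 3*√(9 + 2²))) = 1/(-22357 + (-6 - 3*√(9 + 4))) = 1/(-22357 + (-6 - 3*√13)) = 1/(-22363 - 3*√13)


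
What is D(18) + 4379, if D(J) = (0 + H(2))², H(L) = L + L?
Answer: 4395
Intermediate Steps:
H(L) = 2*L
D(J) = 16 (D(J) = (0 + 2*2)² = (0 + 4)² = 4² = 16)
D(18) + 4379 = 16 + 4379 = 4395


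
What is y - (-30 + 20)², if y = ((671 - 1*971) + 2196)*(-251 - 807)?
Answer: -2006068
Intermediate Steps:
y = -2005968 (y = ((671 - 971) + 2196)*(-1058) = (-300 + 2196)*(-1058) = 1896*(-1058) = -2005968)
y - (-30 + 20)² = -2005968 - (-30 + 20)² = -2005968 - 1*(-10)² = -2005968 - 1*100 = -2005968 - 100 = -2006068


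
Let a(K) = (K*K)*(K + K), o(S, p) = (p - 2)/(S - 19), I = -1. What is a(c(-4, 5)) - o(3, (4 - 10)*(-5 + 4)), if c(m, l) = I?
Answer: -7/4 ≈ -1.7500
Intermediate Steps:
o(S, p) = (-2 + p)/(-19 + S)
c(m, l) = -1
a(K) = 2*K³ (a(K) = K²*(2*K) = 2*K³)
a(c(-4, 5)) - o(3, (4 - 10)*(-5 + 4)) = 2*(-1)³ - (-2 + (4 - 10)*(-5 + 4))/(-19 + 3) = 2*(-1) - (-2 - 6*(-1))/(-16) = -2 - (-1)*(-2 + 6)/16 = -2 - (-1)*4/16 = -2 - 1*(-¼) = -2 + ¼ = -7/4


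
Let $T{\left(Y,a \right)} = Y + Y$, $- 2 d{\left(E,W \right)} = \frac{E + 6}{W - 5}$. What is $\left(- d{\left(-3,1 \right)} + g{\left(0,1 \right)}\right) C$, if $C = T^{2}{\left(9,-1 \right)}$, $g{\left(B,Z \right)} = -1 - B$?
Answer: $- \frac{891}{2} \approx -445.5$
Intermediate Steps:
$d{\left(E,W \right)} = - \frac{6 + E}{2 \left(-5 + W\right)}$ ($d{\left(E,W \right)} = - \frac{\left(E + 6\right) \frac{1}{W - 5}}{2} = - \frac{\left(6 + E\right) \frac{1}{-5 + W}}{2} = - \frac{\frac{1}{-5 + W} \left(6 + E\right)}{2} = - \frac{6 + E}{2 \left(-5 + W\right)}$)
$T{\left(Y,a \right)} = 2 Y$
$C = 324$ ($C = \left(2 \cdot 9\right)^{2} = 18^{2} = 324$)
$\left(- d{\left(-3,1 \right)} + g{\left(0,1 \right)}\right) C = \left(- \frac{-6 - -3}{2 \left(-5 + 1\right)} - 1\right) 324 = \left(- \frac{-6 + 3}{2 \left(-4\right)} + \left(-1 + 0\right)\right) 324 = \left(- \frac{\left(-1\right) \left(-3\right)}{2 \cdot 4} - 1\right) 324 = \left(\left(-1\right) \frac{3}{8} - 1\right) 324 = \left(- \frac{3}{8} - 1\right) 324 = \left(- \frac{11}{8}\right) 324 = - \frac{891}{2}$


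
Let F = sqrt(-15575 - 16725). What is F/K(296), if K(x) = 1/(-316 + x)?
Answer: -200*I*sqrt(323) ≈ -3594.4*I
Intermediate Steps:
F = 10*I*sqrt(323) (F = sqrt(-32300) = 10*I*sqrt(323) ≈ 179.72*I)
F/K(296) = (10*I*sqrt(323))/(1/(-316 + 296)) = (10*I*sqrt(323))/(1/(-20)) = (10*I*sqrt(323))/(-1/20) = (10*I*sqrt(323))*(-20) = -200*I*sqrt(323)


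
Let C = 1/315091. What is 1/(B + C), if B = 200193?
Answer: 315091/63079012564 ≈ 4.9952e-6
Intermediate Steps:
C = 1/315091 ≈ 3.1737e-6
1/(B + C) = 1/(200193 + 1/315091) = 1/(63079012564/315091) = 315091/63079012564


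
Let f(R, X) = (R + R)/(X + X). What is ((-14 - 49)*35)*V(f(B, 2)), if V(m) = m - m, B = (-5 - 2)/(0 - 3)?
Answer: 0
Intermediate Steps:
B = 7/3 (B = -7/(-3) = -7*(-1/3) = 7/3 ≈ 2.3333)
f(R, X) = R/X (f(R, X) = (2*R)/((2*X)) = (2*R)*(1/(2*X)) = R/X)
V(m) = 0
((-14 - 49)*35)*V(f(B, 2)) = ((-14 - 49)*35)*0 = -63*35*0 = -2205*0 = 0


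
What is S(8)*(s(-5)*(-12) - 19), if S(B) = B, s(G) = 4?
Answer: -536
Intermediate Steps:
S(8)*(s(-5)*(-12) - 19) = 8*(4*(-12) - 19) = 8*(-48 - 19) = 8*(-67) = -536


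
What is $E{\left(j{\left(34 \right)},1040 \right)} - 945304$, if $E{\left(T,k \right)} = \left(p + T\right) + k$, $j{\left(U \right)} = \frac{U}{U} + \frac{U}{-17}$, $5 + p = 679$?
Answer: $-943591$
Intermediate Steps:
$p = 674$ ($p = -5 + 679 = 674$)
$j{\left(U \right)} = 1 - \frac{U}{17}$ ($j{\left(U \right)} = 1 + U \left(- \frac{1}{17}\right) = 1 - \frac{U}{17}$)
$E{\left(T,k \right)} = 674 + T + k$ ($E{\left(T,k \right)} = \left(674 + T\right) + k = 674 + T + k$)
$E{\left(j{\left(34 \right)},1040 \right)} - 945304 = \left(674 + \left(1 - 2\right) + 1040\right) - 945304 = \left(674 - 1 + 1040\right) - 945304 = 1713 - 945304 = -943591$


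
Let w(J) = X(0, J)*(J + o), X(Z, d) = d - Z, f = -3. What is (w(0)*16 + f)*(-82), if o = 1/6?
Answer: 246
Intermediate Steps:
o = ⅙ (o = 1*(⅙) = ⅙ ≈ 0.16667)
w(J) = J*(⅙ + J) (w(J) = (J - 1*0)*(J + ⅙) = (J + 0)*(⅙ + J) = J*(⅙ + J))
(w(0)*16 + f)*(-82) = ((0*(⅙ + 0))*16 - 3)*(-82) = ((0*(⅙))*16 - 3)*(-82) = (0*16 - 3)*(-82) = (0 - 3)*(-82) = -3*(-82) = 246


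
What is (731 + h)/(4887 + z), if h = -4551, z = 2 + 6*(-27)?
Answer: -3820/4727 ≈ -0.80812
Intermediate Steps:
z = -160 (z = 2 - 162 = -160)
(731 + h)/(4887 + z) = (731 - 4551)/(4887 - 160) = -3820/4727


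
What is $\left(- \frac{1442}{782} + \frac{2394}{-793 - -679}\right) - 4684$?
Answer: $- \frac{1840376}{391} \approx -4706.8$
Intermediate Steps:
$\left(- \frac{1442}{782} + \frac{2394}{-793 - -679}\right) - 4684 = \left(\left(-1442\right) \frac{1}{782} + \frac{2394}{-793 + 679}\right) - 4684 = \left(- \frac{721}{391} + \frac{2394}{-114}\right) - 4684 = \left(- \frac{721}{391} + 2394 \left(- \frac{1}{114}\right)\right) - 4684 = \left(- \frac{721}{391} - 21\right) - 4684 = - \frac{8932}{391} - 4684 = - \frac{1840376}{391}$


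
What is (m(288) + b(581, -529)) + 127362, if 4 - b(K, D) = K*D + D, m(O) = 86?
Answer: 435330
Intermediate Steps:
b(K, D) = 4 - D - D*K (b(K, D) = 4 - (K*D + D) = 4 - (D*K + D) = 4 - (D + D*K) = 4 + (-D - D*K) = 4 - D - D*K)
(m(288) + b(581, -529)) + 127362 = (86 + (4 - 1*(-529) - 1*(-529)*581)) + 127362 = (86 + (4 + 529 + 307349)) + 127362 = (86 + 307882) + 127362 = 307968 + 127362 = 435330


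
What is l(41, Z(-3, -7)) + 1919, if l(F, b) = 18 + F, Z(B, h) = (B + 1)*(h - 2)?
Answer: 1978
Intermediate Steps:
Z(B, h) = (1 + B)*(-2 + h)
l(41, Z(-3, -7)) + 1919 = (18 + 41) + 1919 = 59 + 1919 = 1978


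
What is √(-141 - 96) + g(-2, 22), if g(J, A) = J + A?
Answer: 20 + I*√237 ≈ 20.0 + 15.395*I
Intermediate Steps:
g(J, A) = A + J
√(-141 - 96) + g(-2, 22) = √(-141 - 96) + (22 - 2) = √(-237) + 20 = I*√237 + 20 = 20 + I*√237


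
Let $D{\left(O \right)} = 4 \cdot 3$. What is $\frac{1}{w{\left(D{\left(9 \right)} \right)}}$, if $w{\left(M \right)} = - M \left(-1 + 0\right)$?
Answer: $\frac{1}{12} \approx 0.083333$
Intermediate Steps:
$D{\left(O \right)} = 12$
$w{\left(M \right)} = M$ ($w{\left(M \right)} = - M \left(-1\right) = M$)
$\frac{1}{w{\left(D{\left(9 \right)} \right)}} = \frac{1}{12}$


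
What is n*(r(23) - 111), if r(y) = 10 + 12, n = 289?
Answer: -25721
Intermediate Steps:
r(y) = 22
n*(r(23) - 111) = 289*(22 - 111) = 289*(-89) = -25721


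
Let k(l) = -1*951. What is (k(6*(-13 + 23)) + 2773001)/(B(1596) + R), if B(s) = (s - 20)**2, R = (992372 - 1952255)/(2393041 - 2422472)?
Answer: 81584203550/73100971339 ≈ 1.1160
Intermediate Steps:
k(l) = -951
R = 959883/29431 (R = -959883/(-29431) = -959883*(-1/29431) = 959883/29431 ≈ 32.615)
B(s) = (-20 + s)**2
(k(6*(-13 + 23)) + 2773001)/(B(1596) + R) = (-951 + 2773001)/((-20 + 1596)**2 + 959883/29431) = 2772050/(1576**2 + 959883/29431) = 2772050/(2483776 + 959883/29431) = 2772050/(73100971339/29431) = 2772050*(29431/73100971339) = 81584203550/73100971339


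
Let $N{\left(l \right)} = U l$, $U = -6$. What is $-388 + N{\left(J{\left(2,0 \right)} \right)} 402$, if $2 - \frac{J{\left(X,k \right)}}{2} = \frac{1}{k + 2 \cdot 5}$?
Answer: $- \frac{47768}{5} \approx -9553.6$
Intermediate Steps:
$J{\left(X,k \right)} = 4 - \frac{2}{10 + k}$ ($J{\left(X,k \right)} = 4 - \frac{2}{k + 2 \cdot 5} = 4 - \frac{2}{k + 10} = 4 - \frac{2}{10 + k}$)
$N{\left(l \right)} = - 6 l$
$-388 + N{\left(J{\left(2,0 \right)} \right)} 402 = -388 + - 6 \frac{2 \left(19 + 2 \cdot 0\right)}{10 + 0} \cdot 402 = -388 + - 6 \frac{2 \left(19 + 0\right)}{10} \cdot 402 = -388 + - 6 \cdot 2 \cdot \frac{1}{10} \cdot 19 \cdot 402 = -388 + \left(-6\right) \frac{19}{5} \cdot 402 = -388 - \frac{45828}{5} = - \frac{47768}{5}$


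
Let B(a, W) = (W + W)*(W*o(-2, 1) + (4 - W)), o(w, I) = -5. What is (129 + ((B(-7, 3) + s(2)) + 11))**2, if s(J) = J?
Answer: 3364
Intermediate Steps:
B(a, W) = 2*W*(4 - 6*W) (B(a, W) = (W + W)*(W*(-5) + (4 - W)) = (2*W)*(-5*W + (4 - W)) = (2*W)*(4 - 6*W) = 2*W*(4 - 6*W))
(129 + ((B(-7, 3) + s(2)) + 11))**2 = (129 + ((4*3*(2 - 3*3) + 2) + 11))**2 = (129 + ((4*3*(2 - 9) + 2) + 11))**2 = (129 + ((4*3*(-7) + 2) + 11))**2 = (129 + ((-84 + 2) + 11))**2 = (129 + (-82 + 11))**2 = (129 - 71)**2 = 58**2 = 3364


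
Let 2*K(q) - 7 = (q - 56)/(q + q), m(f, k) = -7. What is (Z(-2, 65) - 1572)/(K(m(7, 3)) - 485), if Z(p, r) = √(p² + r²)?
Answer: 2096/639 - 4*√4229/1917 ≈ 3.1444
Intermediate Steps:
K(q) = 7/2 + (-56 + q)/(4*q) (K(q) = 7/2 + ((q - 56)/(q + q))/2 = 7/2 + ((-56 + q)/((2*q)))/2 = 7/2 + ((-56 + q)*(1/(2*q)))/2 = 7/2 + ((-56 + q)/(2*q))/2 = 7/2 + (-56 + q)/(4*q))
(Z(-2, 65) - 1572)/(K(m(7, 3)) - 485) = (√((-2)² + 65²) - 1572)/((15/4 - 14/(-7)) - 485) = (√(4 + 4225) - 1572)/((15/4 - 14*(-⅐)) - 485) = (√4229 - 1572)/((15/4 + 2) - 485) = (-1572 + √4229)/(23/4 - 485) = (-1572 + √4229)/(-1917/4) = (-1572 + √4229)*(-4/1917) = 2096/639 - 4*√4229/1917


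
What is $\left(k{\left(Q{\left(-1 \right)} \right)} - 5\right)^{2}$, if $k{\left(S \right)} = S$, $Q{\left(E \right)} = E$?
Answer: $36$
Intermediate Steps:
$\left(k{\left(Q{\left(-1 \right)} \right)} - 5\right)^{2} = \left(-1 - 5\right)^{2} = \left(-6\right)^{2} = 36$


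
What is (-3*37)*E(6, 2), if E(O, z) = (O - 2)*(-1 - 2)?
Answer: 1332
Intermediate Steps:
E(O, z) = 6 - 3*O (E(O, z) = (-2 + O)*(-3) = 6 - 3*O)
(-3*37)*E(6, 2) = (-3*37)*(6 - 3*6) = -111*(6 - 18) = -111*(-12) = 1332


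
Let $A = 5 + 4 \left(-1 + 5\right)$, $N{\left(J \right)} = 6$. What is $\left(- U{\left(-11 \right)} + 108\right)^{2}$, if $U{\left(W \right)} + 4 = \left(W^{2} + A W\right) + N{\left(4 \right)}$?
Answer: $46656$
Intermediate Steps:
$A = 21$ ($A = 5 + 4 \cdot 4 = 5 + 16 = 21$)
$U{\left(W \right)} = 2 + W^{2} + 21 W$ ($U{\left(W \right)} = -4 + \left(\left(W^{2} + 21 W\right) + 6\right) = -4 + \left(6 + W^{2} + 21 W\right) = 2 + W^{2} + 21 W$)
$\left(- U{\left(-11 \right)} + 108\right)^{2} = \left(- (2 + \left(-11\right)^{2} + 21 \left(-11\right)) + 108\right)^{2} = \left(- (2 + 121 - 231) + 108\right)^{2} = \left(\left(-1\right) \left(-108\right) + 108\right)^{2} = \left(108 + 108\right)^{2} = 216^{2} = 46656$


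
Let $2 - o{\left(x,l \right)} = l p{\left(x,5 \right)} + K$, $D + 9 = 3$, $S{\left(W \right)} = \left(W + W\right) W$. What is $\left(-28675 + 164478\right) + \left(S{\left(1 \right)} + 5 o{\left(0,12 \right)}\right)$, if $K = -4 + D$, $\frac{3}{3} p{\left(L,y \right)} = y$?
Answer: $135565$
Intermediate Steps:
$S{\left(W \right)} = 2 W^{2}$ ($S{\left(W \right)} = 2 W W = 2 W^{2}$)
$D = -6$ ($D = -9 + 3 = -6$)
$p{\left(L,y \right)} = y$
$K = -10$ ($K = -4 - 6 = -10$)
$o{\left(x,l \right)} = 12 - 5 l$ ($o{\left(x,l \right)} = 2 - \left(l 5 - 10\right) = 2 - \left(5 l - 10\right) = 2 - \left(-10 + 5 l\right) = 12 - 5 l$)
$\left(-28675 + 164478\right) + \left(S{\left(1 \right)} + 5 o{\left(0,12 \right)}\right) = \left(-28675 + 164478\right) + \left(2 \cdot 1^{2} + 5 \left(12 - 60\right)\right) = 135803 + \left(2 \cdot 1 + 5 \left(12 - 60\right)\right) = 135803 + \left(2 + 5 \left(-48\right)\right) = 135803 + \left(2 - 240\right) = 135803 - 238 = 135565$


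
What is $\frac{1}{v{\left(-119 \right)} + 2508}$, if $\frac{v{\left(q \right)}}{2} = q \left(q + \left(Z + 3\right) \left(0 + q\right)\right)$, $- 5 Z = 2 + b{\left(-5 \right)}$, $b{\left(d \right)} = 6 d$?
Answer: $\frac{5}{1371996} \approx 3.6443 \cdot 10^{-6}$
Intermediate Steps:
$Z = \frac{28}{5}$ ($Z = - \frac{2 + 6 \left(-5\right)}{5} = - \frac{2 - 30}{5} = \left(- \frac{1}{5}\right) \left(-28\right) = \frac{28}{5} \approx 5.6$)
$v{\left(q \right)} = \frac{96 q^{2}}{5}$ ($v{\left(q \right)} = 2 q \left(q + \left(\frac{28}{5} + 3\right) \left(0 + q\right)\right) = 2 q \left(q + \frac{43 q}{5}\right) = 2 q \frac{48 q}{5} = 2 \frac{48 q^{2}}{5} = \frac{96 q^{2}}{5}$)
$\frac{1}{v{\left(-119 \right)} + 2508} = \frac{1}{\frac{96 \left(-119\right)^{2}}{5} + 2508} = \frac{1}{\frac{96}{5} \cdot 14161 + 2508} = \frac{1}{\frac{1359456}{5} + 2508} = \frac{1}{\frac{1371996}{5}} = \frac{5}{1371996}$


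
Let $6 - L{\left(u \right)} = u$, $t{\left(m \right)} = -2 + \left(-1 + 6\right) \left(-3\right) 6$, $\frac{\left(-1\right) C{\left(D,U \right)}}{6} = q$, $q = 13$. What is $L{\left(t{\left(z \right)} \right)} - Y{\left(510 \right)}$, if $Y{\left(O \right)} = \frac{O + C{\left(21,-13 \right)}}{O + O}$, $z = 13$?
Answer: $\frac{8294}{85} \approx 97.576$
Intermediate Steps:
$C{\left(D,U \right)} = -78$ ($C{\left(D,U \right)} = \left(-6\right) 13 = -78$)
$t{\left(m \right)} = -92$ ($t{\left(m \right)} = -2 + 5 \left(-3\right) 6 = -2 - 90 = -92$)
$Y{\left(O \right)} = \frac{-78 + O}{2 O}$ ($Y{\left(O \right)} = \frac{O - 78}{O + O} = \frac{-78 + O}{2 O}$)
$L{\left(u \right)} = 6 - u$
$L{\left(t{\left(z \right)} \right)} - Y{\left(510 \right)} = \left(6 - -92\right) - \frac{-78 + 510}{2 \cdot 510} = \left(6 + 92\right) - \frac{1}{2} \cdot \frac{1}{510} \cdot 432 = 98 - \frac{36}{85} = \frac{8294}{85}$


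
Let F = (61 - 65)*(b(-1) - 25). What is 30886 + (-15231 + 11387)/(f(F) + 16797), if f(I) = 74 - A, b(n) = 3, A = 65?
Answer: 259533136/8403 ≈ 30886.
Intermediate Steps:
F = 88 (F = (61 - 65)*(3 - 25) = -4*(-22) = 88)
f(I) = 9 (f(I) = 74 - 1*65 = 74 - 65 = 9)
30886 + (-15231 + 11387)/(f(F) + 16797) = 30886 + (-15231 + 11387)/(9 + 16797) = 30886 - 3844/16806 = 30886 - 3844*1/16806 = 30886 - 1922/8403 = 259533136/8403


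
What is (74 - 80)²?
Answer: 36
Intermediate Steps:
(74 - 80)² = (-6)² = 36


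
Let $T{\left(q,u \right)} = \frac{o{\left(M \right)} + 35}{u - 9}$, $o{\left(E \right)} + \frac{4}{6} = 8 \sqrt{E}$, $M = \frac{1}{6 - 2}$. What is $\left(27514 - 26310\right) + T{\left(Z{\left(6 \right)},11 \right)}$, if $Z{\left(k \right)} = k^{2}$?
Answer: $\frac{7339}{6} \approx 1223.2$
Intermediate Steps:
$M = \frac{1}{4} \approx 0.25$
$o{\left(E \right)} = - \frac{2}{3} + 8 \sqrt{E}$
$T{\left(q,u \right)} = \frac{115}{3 \left(-9 + u\right)}$ ($T{\left(q,u \right)} = \frac{\left(- \frac{2}{3} + \frac{8}{2}\right) + 35}{u - 9} = \frac{\left(- \frac{2}{3} + 8 \cdot \frac{1}{2}\right) + 35}{-9 + u} = \frac{\left(- \frac{2}{3} + 4\right) + 35}{-9 + u} = \frac{\frac{10}{3} + 35}{-9 + u} = \frac{115}{3 \left(-9 + u\right)}$)
$\left(27514 - 26310\right) + T{\left(Z{\left(6 \right)},11 \right)} = \left(27514 - 26310\right) + \frac{115}{3 \left(-9 + 11\right)} = 1204 + \frac{115}{3 \cdot 2} = 1204 + \frac{115}{3} \cdot \frac{1}{2} = 1204 + \frac{115}{6} = \frac{7339}{6}$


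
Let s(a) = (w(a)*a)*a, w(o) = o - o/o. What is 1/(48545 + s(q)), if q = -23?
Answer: 1/35849 ≈ 2.7895e-5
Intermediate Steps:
w(o) = -1 + o (w(o) = o - 1*1 = o - 1 = -1 + o)
s(a) = a²*(-1 + a) (s(a) = ((-1 + a)*a)*a = (a*(-1 + a))*a = a²*(-1 + a))
1/(48545 + s(q)) = 1/(48545 + (-23)²*(-1 - 23)) = 1/(48545 + 529*(-24)) = 1/(48545 - 12696) = 1/35849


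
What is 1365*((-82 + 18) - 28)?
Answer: -125580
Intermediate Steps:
1365*((-82 + 18) - 28) = 1365*(-64 - 28) = 1365*(-92) = -125580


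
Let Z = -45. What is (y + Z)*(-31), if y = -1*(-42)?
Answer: 93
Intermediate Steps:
y = 42
(y + Z)*(-31) = (42 - 45)*(-31) = -3*(-31) = 93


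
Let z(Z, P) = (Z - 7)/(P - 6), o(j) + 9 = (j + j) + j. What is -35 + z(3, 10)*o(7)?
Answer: -47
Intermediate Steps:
o(j) = -9 + 3*j (o(j) = -9 + ((j + j) + j) = -9 + (2*j + j) = -9 + 3*j)
z(Z, P) = (-7 + Z)/(-6 + P)
-35 + z(3, 10)*o(7) = -35 + ((-7 + 3)/(-6 + 10))*(-9 + 3*7) = -35 + (-4/4)*(-9 + 21) = -35 + ((¼)*(-4))*12 = -35 - 1*12 = -35 - 12 = -47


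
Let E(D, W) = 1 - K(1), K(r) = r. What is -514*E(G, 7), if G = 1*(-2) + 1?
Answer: 0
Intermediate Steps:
G = -1 (G = -2 + 1 = -1)
E(D, W) = 0 (E(D, W) = 1 - 1*1 = 1 - 1 = 0)
-514*E(G, 7) = -514*0 = 0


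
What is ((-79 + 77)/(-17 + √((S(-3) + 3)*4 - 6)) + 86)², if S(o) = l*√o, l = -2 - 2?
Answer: (86 + 2/(17 - √(6 - 16*I*√3)))² ≈ 7421.1 - 6.53*I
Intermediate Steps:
l = -4
S(o) = -4*√o
((-79 + 77)/(-17 + √((S(-3) + 3)*4 - 6)) + 86)² = ((-79 + 77)/(-17 + √((-4*I*√3 + 3)*4 - 6)) + 86)² = (-2/(-17 + √((-4*I*√3 + 3)*4 - 6)) + 86)² = (-2/(-17 + √((3 - 4*I*√3)*4 - 6)) + 86)² = (-2/(-17 + √((12 - 16*I*√3) - 6)) + 86)² = (-2/(-17 + √(6 - 16*I*√3)) + 86)² = (86 - 2/(-17 + √(6 - 16*I*√3)))²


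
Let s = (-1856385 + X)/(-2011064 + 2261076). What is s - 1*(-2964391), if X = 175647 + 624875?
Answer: 741132266829/250012 ≈ 2.9644e+6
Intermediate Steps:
X = 800522
s = -1055863/250012 (s = (-1856385 + 800522)/(-2011064 + 2261076) = -1055863/250012 ≈ -4.2233)
s - 1*(-2964391) = -1055863/250012 - 1*(-2964391) = -1055863/250012 + 2964391 = 741132266829/250012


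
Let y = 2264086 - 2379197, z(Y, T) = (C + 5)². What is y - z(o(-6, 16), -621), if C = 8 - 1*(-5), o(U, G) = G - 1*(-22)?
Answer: -115435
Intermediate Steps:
o(U, G) = 22 + G (o(U, G) = G + 22 = 22 + G)
C = 13 (C = 8 + 5 = 13)
z(Y, T) = 324 (z(Y, T) = (13 + 5)² = 18² = 324)
y = -115111
y - z(o(-6, 16), -621) = -115111 - 1*324 = -115111 - 324 = -115435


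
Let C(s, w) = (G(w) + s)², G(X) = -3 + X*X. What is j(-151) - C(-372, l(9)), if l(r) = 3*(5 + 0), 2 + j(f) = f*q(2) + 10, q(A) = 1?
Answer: -22643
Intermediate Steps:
G(X) = -3 + X²
j(f) = 8 + f (j(f) = -2 + (f*1 + 10) = -2 + (f + 10) = -2 + (10 + f) = 8 + f)
l(r) = 15 (l(r) = 3*5 = 15)
C(s, w) = (-3 + s + w²)² (C(s, w) = ((-3 + w²) + s)² = (-3 + s + w²)²)
j(-151) - C(-372, l(9)) = (8 - 151) - (-3 - 372 + 15²)² = -143 - (-3 - 372 + 225)² = -143 - 1*(-150)² = -143 - 1*22500 = -143 - 22500 = -22643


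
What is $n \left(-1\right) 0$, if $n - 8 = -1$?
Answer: $0$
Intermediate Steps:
$n = 7$ ($n = 8 - 1 = 7$)
$n \left(-1\right) 0 = 7 \left(-1\right) 0 = \left(-7\right) 0 = 0$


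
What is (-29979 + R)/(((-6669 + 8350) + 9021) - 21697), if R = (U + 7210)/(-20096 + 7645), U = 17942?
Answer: 124431227/45632915 ≈ 2.7268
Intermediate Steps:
R = -25152/12451 (R = (17942 + 7210)/(-20096 + 7645) = 25152/(-12451) = 25152*(-1/12451) = -25152/12451 ≈ -2.0201)
(-29979 + R)/(((-6669 + 8350) + 9021) - 21697) = (-29979 - 25152/12451)/(((-6669 + 8350) + 9021) - 21697) = -373293681/(12451*((1681 + 9021) - 21697)) = -373293681/(12451*(10702 - 21697)) = -373293681/12451/(-10995) = -373293681/12451*(-1/10995) = 124431227/45632915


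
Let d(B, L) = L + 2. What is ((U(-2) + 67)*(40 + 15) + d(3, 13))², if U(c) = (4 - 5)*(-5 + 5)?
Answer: 13690000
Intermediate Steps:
U(c) = 0 (U(c) = -1*0 = 0)
d(B, L) = 2 + L
((U(-2) + 67)*(40 + 15) + d(3, 13))² = ((0 + 67)*(40 + 15) + (2 + 13))² = (67*55 + 15)² = (3685 + 15)² = 3700² = 13690000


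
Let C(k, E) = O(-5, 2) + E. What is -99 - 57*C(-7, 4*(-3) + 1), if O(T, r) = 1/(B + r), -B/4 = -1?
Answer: 1037/2 ≈ 518.50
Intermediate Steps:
B = 4 (B = -4*(-1) = 4)
O(T, r) = 1/(4 + r)
C(k, E) = ⅙ + E (C(k, E) = 1/(4 + 2) + E = 1/6 + E = ⅙ + E)
-99 - 57*C(-7, 4*(-3) + 1) = -99 - 57*(⅙ + (4*(-3) + 1)) = -99 - 57*(⅙ + (-12 + 1)) = -99 - 57*(⅙ - 11) = -99 - 57*(-65/6) = -99 + 1235/2 = 1037/2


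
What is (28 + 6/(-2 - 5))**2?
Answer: 36100/49 ≈ 736.73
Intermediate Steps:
(28 + 6/(-2 - 5))**2 = (28 + 6/(-7))**2 = (28 + 6*(-1/7))**2 = (28 - 6/7)**2 = (190/7)**2 = 36100/49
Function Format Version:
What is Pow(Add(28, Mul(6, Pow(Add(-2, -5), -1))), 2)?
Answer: Rational(36100, 49) ≈ 736.73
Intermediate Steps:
Pow(Add(28, Mul(6, Pow(Add(-2, -5), -1))), 2) = Pow(Add(28, Mul(6, Pow(-7, -1))), 2) = Pow(Add(28, Mul(6, Rational(-1, 7))), 2) = Pow(Add(28, Rational(-6, 7)), 2) = Pow(Rational(190, 7), 2) = Rational(36100, 49)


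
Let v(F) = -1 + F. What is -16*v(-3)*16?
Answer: 1024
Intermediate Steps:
-16*v(-3)*16 = -16*(-1 - 3)*16 = -16*(-4)*16 = 64*16 = 1024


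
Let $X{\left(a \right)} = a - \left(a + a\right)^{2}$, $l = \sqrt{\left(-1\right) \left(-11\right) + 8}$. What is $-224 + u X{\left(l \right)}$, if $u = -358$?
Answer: $26984 - 358 \sqrt{19} \approx 25424.0$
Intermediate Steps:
$l = \sqrt{19}$ ($l = \sqrt{11 + 8} = \sqrt{19} \approx 4.3589$)
$X{\left(a \right)} = a - 4 a^{2}$ ($X{\left(a \right)} = a - \left(2 a\right)^{2} = a - 4 a^{2}$)
$-224 + u X{\left(l \right)} = -224 - 358 \sqrt{19} \left(1 - 4 \sqrt{19}\right)$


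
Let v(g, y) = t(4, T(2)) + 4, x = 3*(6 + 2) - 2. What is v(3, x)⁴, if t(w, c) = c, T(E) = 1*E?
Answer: 1296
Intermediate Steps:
T(E) = E
x = 22 (x = 3*8 - 2 = 24 - 2 = 22)
v(g, y) = 6 (v(g, y) = 2 + 4 = 6)
v(3, x)⁴ = 6⁴ = 1296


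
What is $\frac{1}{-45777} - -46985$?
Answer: $\frac{2150832344}{45777} \approx 46985.0$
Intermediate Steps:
$\frac{1}{-45777} - -46985 = - \frac{1}{45777} + 46985 = \frac{2150832344}{45777}$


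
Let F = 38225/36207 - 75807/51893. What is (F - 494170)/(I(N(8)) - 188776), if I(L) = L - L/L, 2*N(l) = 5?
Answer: 1856983517605588/709372984355199 ≈ 2.6178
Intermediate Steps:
N(l) = 5/2 (N(l) = (1/2)*5 = 5/2)
F = -761134124/1878889851 (F = 38225*(1/36207) - 75807*1/51893 = 38225/36207 - 75807/51893 = -761134124/1878889851 ≈ -0.40510)
I(L) = -1 + L (I(L) = L - 1*1 = L - 1 = -1 + L)
(F - 494170)/(I(N(8)) - 188776) = (-761134124/1878889851 - 494170)/((-1 + 5/2) - 188776) = -928491758802794/(1878889851*(3/2 - 188776)) = -928491758802794/(1878889851*(-377549/2)) = -928491758802794/1878889851*(-2/377549) = 1856983517605588/709372984355199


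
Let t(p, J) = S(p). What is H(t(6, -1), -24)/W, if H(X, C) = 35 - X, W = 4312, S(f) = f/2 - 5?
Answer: 37/4312 ≈ 0.0085807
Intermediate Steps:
S(f) = -5 + f/2 (S(f) = f*(½) - 5 = f/2 - 5 = -5 + f/2)
t(p, J) = -5 + p/2
H(t(6, -1), -24)/W = (35 - (-5 + (½)*6))/4312 = (35 - (-5 + 3))*(1/4312) = (35 - 1*(-2))*(1/4312) = (35 + 2)*(1/4312) = 37*(1/4312) = 37/4312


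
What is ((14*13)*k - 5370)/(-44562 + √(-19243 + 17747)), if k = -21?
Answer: 102403476/496443335 + 4596*I*√374/496443335 ≈ 0.20627 + 0.00017904*I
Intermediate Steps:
((14*13)*k - 5370)/(-44562 + √(-19243 + 17747)) = ((14*13)*(-21) - 5370)/(-44562 + √(-19243 + 17747)) = (182*(-21) - 5370)/(-44562 + √(-1496)) = (-3822 - 5370)/(-44562 + 2*I*√374) = -9192/(-44562 + 2*I*√374)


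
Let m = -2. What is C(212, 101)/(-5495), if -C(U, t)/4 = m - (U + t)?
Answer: -36/157 ≈ -0.22930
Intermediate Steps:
C(U, t) = 8 + 4*U + 4*t (C(U, t) = -4*(-2 - (U + t)) = -4*(-2 + (-U - t)) = -4*(-2 - U - t) = 8 + 4*U + 4*t)
C(212, 101)/(-5495) = (8 + 4*212 + 4*101)/(-5495) = (8 + 848 + 404)*(-1/5495) = 1260*(-1/5495) = -36/157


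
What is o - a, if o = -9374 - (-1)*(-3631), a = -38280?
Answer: 25275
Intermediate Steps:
o = -13005 (o = -9374 - 1*3631 = -9374 - 3631 = -13005)
o - a = -13005 - 1*(-38280) = -13005 + 38280 = 25275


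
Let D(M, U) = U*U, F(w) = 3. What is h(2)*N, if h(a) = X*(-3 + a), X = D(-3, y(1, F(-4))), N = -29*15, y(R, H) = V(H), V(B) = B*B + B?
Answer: 62640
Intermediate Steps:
V(B) = B + B² (V(B) = B² + B = B + B²)
y(R, H) = H*(1 + H)
N = -435
D(M, U) = U²
X = 144 (X = (3*(1 + 3))² = (3*4)² = 12² = 144)
h(a) = -432 + 144*a (h(a) = 144*(-3 + a) = -432 + 144*a)
h(2)*N = (-432 + 144*2)*(-435) = (-432 + 288)*(-435) = -144*(-435) = 62640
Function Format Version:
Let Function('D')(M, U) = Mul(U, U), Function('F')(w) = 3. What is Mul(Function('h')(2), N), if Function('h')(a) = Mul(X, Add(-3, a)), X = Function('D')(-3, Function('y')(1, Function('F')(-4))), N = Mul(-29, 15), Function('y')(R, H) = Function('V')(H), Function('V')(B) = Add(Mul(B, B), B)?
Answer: 62640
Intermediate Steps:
Function('V')(B) = Add(B, Pow(B, 2)) (Function('V')(B) = Add(Pow(B, 2), B) = Add(B, Pow(B, 2)))
Function('y')(R, H) = Mul(H, Add(1, H))
N = -435
Function('D')(M, U) = Pow(U, 2)
X = 144 (X = Pow(Mul(3, Add(1, 3)), 2) = Pow(Mul(3, 4), 2) = Pow(12, 2) = 144)
Function('h')(a) = Add(-432, Mul(144, a)) (Function('h')(a) = Mul(144, Add(-3, a)) = Add(-432, Mul(144, a)))
Mul(Function('h')(2), N) = Mul(Add(-432, Mul(144, 2)), -435) = Mul(Add(-432, 288), -435) = Mul(-144, -435) = 62640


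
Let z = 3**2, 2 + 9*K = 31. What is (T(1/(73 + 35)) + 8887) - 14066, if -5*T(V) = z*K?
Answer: -25924/5 ≈ -5184.8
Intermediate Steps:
K = 29/9 (K = -2/9 + (1/9)*31 = -2/9 + 31/9 = 29/9 ≈ 3.2222)
z = 9
T(V) = -29/5 (T(V) = -9*29/(5*9) = -1/5*29 = -29/5)
(T(1/(73 + 35)) + 8887) - 14066 = (-29/5 + 8887) - 14066 = 44406/5 - 14066 = -25924/5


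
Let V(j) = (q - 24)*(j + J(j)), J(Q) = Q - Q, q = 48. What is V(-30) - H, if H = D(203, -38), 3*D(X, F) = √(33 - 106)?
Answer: -720 - I*√73/3 ≈ -720.0 - 2.848*I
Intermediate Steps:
J(Q) = 0
D(X, F) = I*√73/3 (D(X, F) = √(33 - 106)/3 = √(-73)/3 = (I*√73)/3 = I*√73/3)
H = I*√73/3 ≈ 2.848*I
V(j) = 24*j (V(j) = (48 - 24)*(j + 0) = 24*j)
V(-30) - H = 24*(-30) - I*√73/3 = -720 - I*√73/3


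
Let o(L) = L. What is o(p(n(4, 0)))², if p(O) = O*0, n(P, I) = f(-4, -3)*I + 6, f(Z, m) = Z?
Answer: 0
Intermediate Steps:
n(P, I) = 6 - 4*I (n(P, I) = -4*I + 6 = 6 - 4*I)
p(O) = 0
o(p(n(4, 0)))² = 0² = 0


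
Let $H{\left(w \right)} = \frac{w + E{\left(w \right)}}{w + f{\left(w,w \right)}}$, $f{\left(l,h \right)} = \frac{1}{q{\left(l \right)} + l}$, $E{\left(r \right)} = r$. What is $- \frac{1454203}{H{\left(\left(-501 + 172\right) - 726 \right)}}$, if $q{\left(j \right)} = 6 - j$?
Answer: $- \frac{9203650787}{12660} \approx -7.2699 \cdot 10^{5}$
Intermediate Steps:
$f{\left(l,h \right)} = \frac{1}{6}$ ($f{\left(l,h \right)} = \frac{1}{\left(6 - l\right) + l} = \frac{1}{6}$)
$H{\left(w \right)} = \frac{2 w}{\frac{1}{6} + w}$ ($H{\left(w \right)} = \frac{w + w}{w + \frac{1}{6}} = \frac{2 w}{\frac{1}{6} + w}$)
$- \frac{1454203}{H{\left(\left(-501 + 172\right) - 726 \right)}} = - \frac{1454203}{12 \left(\left(-501 + 172\right) - 726\right) \frac{1}{1 + 6 \left(\left(-501 + 172\right) - 726\right)}} = - \frac{1454203}{12 \left(-329 - 726\right) \frac{1}{1 + 6 \left(-329 - 726\right)}} = - \frac{1454203}{12 \left(-1055\right) \frac{1}{1 + 6 \left(-1055\right)}} = - \frac{1454203}{12 \left(-1055\right) \frac{1}{1 - 6330}} = - \frac{1454203}{12 \left(-1055\right) \frac{1}{-6329}} = - \frac{1454203}{12 \left(-1055\right) \left(- \frac{1}{6329}\right)} = - \frac{1454203}{\frac{12660}{6329}} = \left(-1454203\right) \frac{6329}{12660} = - \frac{9203650787}{12660}$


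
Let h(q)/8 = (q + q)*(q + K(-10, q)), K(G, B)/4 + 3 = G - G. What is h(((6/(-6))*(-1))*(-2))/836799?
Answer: 448/836799 ≈ 0.00053537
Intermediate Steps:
K(G, B) = -12 (K(G, B) = -12 + 4*(G - G) = -12 + 4*0 = -12 + 0 = -12)
h(q) = 16*q*(-12 + q) (h(q) = 8*((q + q)*(q - 12)) = 8*((2*q)*(-12 + q)) = 8*(2*q*(-12 + q)) = 16*q*(-12 + q))
h(((6/(-6))*(-1))*(-2))/836799 = (16*(((6/(-6))*(-1))*(-2))*(-12 + ((6/(-6))*(-1))*(-2)))/836799 = (16*(((6*(-1/6))*(-1))*(-2))*(-12 + ((6*(-1/6))*(-1))*(-2)))*(1/836799) = (16*(-1*(-1)*(-2))*(-12 - 1*(-1)*(-2)))*(1/836799) = (16*(1*(-2))*(-12 + 1*(-2)))*(1/836799) = (16*(-2)*(-12 - 2))*(1/836799) = (16*(-2)*(-14))*(1/836799) = 448*(1/836799) = 448/836799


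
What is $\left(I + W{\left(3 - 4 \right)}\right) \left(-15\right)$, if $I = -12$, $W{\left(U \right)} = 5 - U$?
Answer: $90$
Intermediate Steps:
$\left(I + W{\left(3 - 4 \right)}\right) \left(-15\right) = \left(-12 + \left(5 - \left(3 - 4\right)\right)\right) \left(-15\right) = \left(-12 + \left(5 - -1\right)\right) \left(-15\right) = \left(-12 + \left(5 + 1\right)\right) \left(-15\right) = \left(-12 + 6\right) \left(-15\right) = \left(-6\right) \left(-15\right) = 90$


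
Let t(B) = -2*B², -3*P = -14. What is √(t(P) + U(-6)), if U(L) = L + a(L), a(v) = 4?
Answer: I*√410/3 ≈ 6.7495*I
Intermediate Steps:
P = 14/3 (P = -⅓*(-14) = 14/3 ≈ 4.6667)
U(L) = 4 + L (U(L) = L + 4 = 4 + L)
√(t(P) + U(-6)) = √(-2*(14/3)² + (4 - 6)) = √(-2*196/9 - 2) = √(-392/9 - 2) = √(-410/9) = I*√410/3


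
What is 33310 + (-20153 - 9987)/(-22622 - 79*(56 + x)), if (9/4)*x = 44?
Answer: 4285766920/128659 ≈ 33311.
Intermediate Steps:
x = 176/9 (x = (4/9)*44 = 176/9 ≈ 19.556)
33310 + (-20153 - 9987)/(-22622 - 79*(56 + x)) = 33310 + (-20153 - 9987)/(-22622 - 79*(56 + 176/9)) = 33310 - 30140/(-22622 - 79*680/9) = 33310 - 30140/(-22622 - 53720/9) = 33310 - 30140/(-257318/9) = 33310 - 30140*(-9/257318) = 33310 + 135630/128659 = 4285766920/128659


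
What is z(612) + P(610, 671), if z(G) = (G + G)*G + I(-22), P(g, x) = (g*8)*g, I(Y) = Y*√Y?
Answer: 3725888 - 22*I*√22 ≈ 3.7259e+6 - 103.19*I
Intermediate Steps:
I(Y) = Y^(3/2)
P(g, x) = 8*g² (P(g, x) = (8*g)*g = 8*g²)
z(G) = 2*G² - 22*I*√22 (z(G) = (G + G)*G + (-22)^(3/2) = (2*G)*G - 22*I*√22 = 2*G² - 22*I*√22)
z(612) + P(610, 671) = (2*612² - 22*I*√22) + 8*610² = (2*374544 - 22*I*√22) + 8*372100 = (749088 - 22*I*√22) + 2976800 = 3725888 - 22*I*√22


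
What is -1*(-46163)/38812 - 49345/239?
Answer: -1904145183/9276068 ≈ -205.27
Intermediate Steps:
-1*(-46163)/38812 - 49345/239 = 46163*(1/38812) - 49345*1/239 = 46163/38812 - 49345/239 = -1904145183/9276068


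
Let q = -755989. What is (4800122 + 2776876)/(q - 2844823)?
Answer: -3788499/1800406 ≈ -2.1042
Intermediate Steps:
(4800122 + 2776876)/(q - 2844823) = (4800122 + 2776876)/(-755989 - 2844823) = 7576998/(-3600812) = 7576998*(-1/3600812) = -3788499/1800406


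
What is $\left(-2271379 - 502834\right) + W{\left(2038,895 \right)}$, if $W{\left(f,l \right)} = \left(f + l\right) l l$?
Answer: $2346632112$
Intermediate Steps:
$W{\left(f,l \right)} = l^{2} \left(f + l\right)$ ($W{\left(f,l \right)} = l \left(f + l\right) l = l^{2} \left(f + l\right)$)
$\left(-2271379 - 502834\right) + W{\left(2038,895 \right)} = \left(-2271379 - 502834\right) + 895^{2} \left(2038 + 895\right) = \left(-2271379 - 502834\right) + 801025 \cdot 2933 = -2774213 + 2349406325 = 2346632112$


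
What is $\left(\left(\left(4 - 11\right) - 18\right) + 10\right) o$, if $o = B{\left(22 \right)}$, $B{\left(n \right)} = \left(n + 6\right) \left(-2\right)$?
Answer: $840$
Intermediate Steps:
$B{\left(n \right)} = -12 - 2 n$ ($B{\left(n \right)} = \left(6 + n\right) \left(-2\right) = -12 - 2 n$)
$o = -56$ ($o = -12 - 44 = -56$)
$\left(\left(\left(4 - 11\right) - 18\right) + 10\right) o = \left(\left(\left(4 - 11\right) - 18\right) + 10\right) \left(-56\right) = \left(\left(-7 - 18\right) + 10\right) \left(-56\right) = \left(-25 + 10\right) \left(-56\right) = \left(-15\right) \left(-56\right) = 840$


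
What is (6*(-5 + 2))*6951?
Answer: -125118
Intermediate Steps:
(6*(-5 + 2))*6951 = (6*(-3))*6951 = -18*6951 = -125118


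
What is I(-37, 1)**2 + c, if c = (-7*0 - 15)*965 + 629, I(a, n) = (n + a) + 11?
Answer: -13221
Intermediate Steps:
I(a, n) = 11 + a + n (I(a, n) = (a + n) + 11 = 11 + a + n)
c = -13846 (c = (0 - 15)*965 + 629 = -15*965 + 629 = -14475 + 629 = -13846)
I(-37, 1)**2 + c = (11 - 37 + 1)**2 - 13846 = (-25)**2 - 13846 = 625 - 13846 = -13221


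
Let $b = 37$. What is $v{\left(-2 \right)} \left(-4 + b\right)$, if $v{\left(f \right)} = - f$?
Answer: $66$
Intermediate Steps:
$v{\left(-2 \right)} \left(-4 + b\right) = \left(-1\right) \left(-2\right) \left(-4 + 37\right) = 2 \cdot 33 = 66$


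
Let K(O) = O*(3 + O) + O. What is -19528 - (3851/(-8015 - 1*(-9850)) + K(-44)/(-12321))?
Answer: -441553454051/22609035 ≈ -19530.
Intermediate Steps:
K(O) = O + O*(3 + O)
-19528 - (3851/(-8015 - 1*(-9850)) + K(-44)/(-12321)) = -19528 - (3851/(-8015 - 1*(-9850)) - 44*(4 - 44)/(-12321)) = -19528 - (3851/(-8015 + 9850) - 44*(-40)*(-1/12321)) = -19528 - (3851/1835 + 1760*(-1/12321)) = -19528 - (3851*(1/1835) - 1760/12321) = -19528 - (3851/1835 - 1760/12321) = -19528 - 1*44218571/22609035 = -19528 - 44218571/22609035 = -441553454051/22609035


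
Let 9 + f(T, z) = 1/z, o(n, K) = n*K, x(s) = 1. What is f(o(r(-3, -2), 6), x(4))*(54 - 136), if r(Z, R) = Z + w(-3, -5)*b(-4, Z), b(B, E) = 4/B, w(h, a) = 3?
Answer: 656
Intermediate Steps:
r(Z, R) = -3 + Z (r(Z, R) = Z + 3*(4/(-4)) = Z + 3*(4*(-1/4)) = Z + 3*(-1) = Z - 3 = -3 + Z)
o(n, K) = K*n
f(T, z) = -9 + 1/z
f(o(r(-3, -2), 6), x(4))*(54 - 136) = (-9 + 1/1)*(54 - 136) = (-9 + 1)*(-82) = -8*(-82) = 656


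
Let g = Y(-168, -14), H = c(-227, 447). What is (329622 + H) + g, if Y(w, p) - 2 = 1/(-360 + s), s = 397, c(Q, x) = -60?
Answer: 12193869/37 ≈ 3.2956e+5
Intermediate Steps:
H = -60
Y(w, p) = 75/37 (Y(w, p) = 2 + 1/(-360 + 397) = 2 + 1/37 = 75/37)
g = 75/37 ≈ 2.0270
(329622 + H) + g = (329622 - 60) + 75/37 = 329562 + 75/37 = 12193869/37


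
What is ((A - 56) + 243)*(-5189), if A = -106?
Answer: -420309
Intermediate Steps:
((A - 56) + 243)*(-5189) = ((-106 - 56) + 243)*(-5189) = (-162 + 243)*(-5189) = 81*(-5189) = -420309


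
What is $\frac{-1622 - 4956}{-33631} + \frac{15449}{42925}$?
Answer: $\frac{61686613}{111046975} \approx 0.5555$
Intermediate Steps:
$\frac{-1622 - 4956}{-33631} + \frac{15449}{42925} = \left(-6578\right) \left(- \frac{1}{33631}\right) + 15449 \cdot \frac{1}{42925} = \frac{506}{2587} + \frac{15449}{42925} = \frac{61686613}{111046975}$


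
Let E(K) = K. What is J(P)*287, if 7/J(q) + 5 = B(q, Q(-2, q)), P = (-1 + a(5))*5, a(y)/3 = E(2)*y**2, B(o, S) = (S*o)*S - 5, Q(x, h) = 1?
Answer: 41/15 ≈ 2.7333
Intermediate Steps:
B(o, S) = -5 + o*S**2 (B(o, S) = o*S**2 - 5 = -5 + o*S**2)
a(y) = 6*y**2 (a(y) = 3*(2*y**2) = 6*y**2)
P = 745 (P = (-1 + 6*5**2)*5 = (-1 + 6*25)*5 = (-1 + 150)*5 = 149*5 = 745)
J(q) = 7/(-10 + q) (J(q) = 7/(-5 + (-5 + q*1**2)) = 7/(-5 + (-5 + q*1)) = 7/(-5 + (-5 + q)) = 7/(-10 + q))
J(P)*287 = (7/(-10 + 745))*287 = (7/735)*287 = (7*(1/735))*287 = (1/105)*287 = 41/15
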